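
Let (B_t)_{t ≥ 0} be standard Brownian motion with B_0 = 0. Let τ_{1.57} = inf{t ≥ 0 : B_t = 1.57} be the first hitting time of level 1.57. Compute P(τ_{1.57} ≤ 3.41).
P(τ_{1.57} ≤ 3.41) = 2(1 − Φ(1.57/√3.41)) = 2(1 − Φ(0.8502)) ≈ 0.3952

By the reflection principle for standard BM, P(τ_b ≤ t) = 2 · P(B_t ≥ b). Since B_t ~ N(0, t), P(B_t ≥ 1.57) = 1 − Φ(1.57/√t) = 1 − Φ(1.57/√3.41) = 1 − Φ(0.8502) ≈ 0.19761. Doubling: P(τ_{1.57} ≤ 3.41) ≈ 2 · 0.19761 = 0.39522 ≈ 0.3952.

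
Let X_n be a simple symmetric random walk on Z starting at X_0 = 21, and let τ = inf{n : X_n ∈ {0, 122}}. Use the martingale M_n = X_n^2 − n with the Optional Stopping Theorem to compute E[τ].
E[τ] = 2121

M_n = X_n^2 − n is a martingale (since E[X_{n+1}^2 | F_n] = X_n^2 + 1). By OST (τ has finite mean in a bounded region), E[M_τ] = E[M_0] = X_0^2 − 0 = 21^2 = 441. Also E[M_τ] = E[X_τ^2] − E[τ]. The walk exits at 0 or 122, with P(hit 122 first) = 21/122, so E[X_τ^2] = 122^2 · 21/122 + 0 = 2562. Thus E[τ] = E[X_τ^2] − E[M_τ] = 2562 − 441 = 2121 = 21(122 − 21) = 2121.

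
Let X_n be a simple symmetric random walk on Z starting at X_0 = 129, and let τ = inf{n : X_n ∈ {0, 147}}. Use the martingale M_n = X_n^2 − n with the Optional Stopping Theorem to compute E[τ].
E[τ] = 2322

M_n = X_n^2 − n is a martingale (since E[X_{n+1}^2 | F_n] = X_n^2 + 1). By OST (τ has finite mean in a bounded region), E[M_τ] = E[M_0] = X_0^2 − 0 = 129^2 = 16641. Also E[M_τ] = E[X_τ^2] − E[τ]. The walk exits at 0 or 147, with P(hit 147 first) = 129/147, so E[X_τ^2] = 147^2 · 129/147 + 0 = 18963. Thus E[τ] = E[X_τ^2] − E[M_τ] = 18963 − 16641 = 2322 = 129(147 − 129) = 2322.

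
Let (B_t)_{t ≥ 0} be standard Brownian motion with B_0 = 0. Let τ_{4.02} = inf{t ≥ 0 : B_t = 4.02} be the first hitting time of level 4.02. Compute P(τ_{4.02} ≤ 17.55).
P(τ_{4.02} ≤ 17.55) = 2(1 − Φ(4.02/√17.55)) = 2(1 − Φ(0.9596)) ≈ 0.3373

By the reflection principle for standard BM, P(τ_b ≤ t) = 2 · P(B_t ≥ b). Since B_t ~ N(0, t), P(B_t ≥ 4.02) = 1 − Φ(4.02/√t) = 1 − Φ(4.02/√17.55) = 1 − Φ(0.9596) ≈ 0.16863. Doubling: P(τ_{4.02} ≤ 17.55) ≈ 2 · 0.16863 = 0.33726 ≈ 0.3373.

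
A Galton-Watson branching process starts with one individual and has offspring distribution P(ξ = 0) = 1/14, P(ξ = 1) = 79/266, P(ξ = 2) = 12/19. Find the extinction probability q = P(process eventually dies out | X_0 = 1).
q = 19/168

The pgf is f(s) = 1/14 + 79/266·s + 12/19·s². The extinction probability q is the smallest fixed point of f in [0, 1]. Setting s = f(s):
  12/19·s² + (79/266 − 1)·s + 1/14 = 0
  12/19·s² − (1/14 + 12/19)·s + 1/14 = 0
which factors as (s − 1)·(12/19·s − 1/14) = 0, giving roots s = 1 and s = (1/14)/(12/19) = 19/168.
Mean offspring μ = 79/266 + 2·12/19 = 415/266 > 1 (supercritical), so q < 1. The extinction probability is the smaller root: q = (1/14)/(12/19) = 19/168.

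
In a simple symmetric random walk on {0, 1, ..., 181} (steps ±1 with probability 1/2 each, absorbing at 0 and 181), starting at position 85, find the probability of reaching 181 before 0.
P(hit 181 before 0) = 85/181

Let u_k = P(hit 181 before 0 | start at k). Then u_0 = 0, u_181 = 1, and u_k = u_{k-1}/2 + u_{k+1}/2 for 1 ≤ k ≤ 180. This harmonic recurrence is solved by u_k = k/181, giving u_85 = 85/181.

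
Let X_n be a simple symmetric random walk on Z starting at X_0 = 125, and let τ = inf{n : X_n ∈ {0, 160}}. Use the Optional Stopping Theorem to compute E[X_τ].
E[X_τ] = 125

X_n is a martingale and τ is a bounded-mean stopping time (indeed τ is finite a.s. with bounded expectation since the walk is in a bounded region). By the OST, E[X_τ] = E[X_0] = 125. Equivalently: E[X_τ] = 160 · P(hit 160 first) + 0 · P(hit 0 first) = 160 · (125/160) = 125.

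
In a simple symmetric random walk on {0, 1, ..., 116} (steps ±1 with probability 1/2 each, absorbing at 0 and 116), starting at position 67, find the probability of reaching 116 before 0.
P(hit 116 before 0) = 67/116

Let u_k = P(hit 116 before 0 | start at k). Then u_0 = 0, u_116 = 1, and u_k = u_{k-1}/2 + u_{k+1}/2 for 1 ≤ k ≤ 115. This harmonic recurrence is solved by u_k = k/116, giving u_67 = 67/116.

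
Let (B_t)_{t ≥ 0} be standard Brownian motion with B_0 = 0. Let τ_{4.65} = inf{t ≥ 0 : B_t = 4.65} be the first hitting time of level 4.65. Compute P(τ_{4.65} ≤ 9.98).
P(τ_{4.65} ≤ 9.98) = 2(1 − Φ(4.65/√9.98)) = 2(1 − Φ(1.4719)) ≈ 0.1410

By the reflection principle for standard BM, P(τ_b ≤ t) = 2 · P(B_t ≥ b). Since B_t ~ N(0, t), P(B_t ≥ 4.65) = 1 − Φ(4.65/√t) = 1 − Φ(4.65/√9.98) = 1 − Φ(1.4719) ≈ 0.07052. Doubling: P(τ_{4.65} ≤ 9.98) ≈ 2 · 0.07052 = 0.14104 ≈ 0.1410.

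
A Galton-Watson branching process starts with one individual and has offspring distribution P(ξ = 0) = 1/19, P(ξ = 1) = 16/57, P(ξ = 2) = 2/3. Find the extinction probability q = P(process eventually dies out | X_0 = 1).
q = 3/38

The pgf is f(s) = 1/19 + 16/57·s + 2/3·s². The extinction probability q is the smallest fixed point of f in [0, 1]. Setting s = f(s):
  2/3·s² + (16/57 − 1)·s + 1/19 = 0
  2/3·s² − (1/19 + 2/3)·s + 1/19 = 0
which factors as (s − 1)·(2/3·s − 1/19) = 0, giving roots s = 1 and s = (1/19)/(2/3) = 3/38.
Mean offspring μ = 16/57 + 2·2/3 = 92/57 > 1 (supercritical), so q < 1. The extinction probability is the smaller root: q = (1/19)/(2/3) = 3/38.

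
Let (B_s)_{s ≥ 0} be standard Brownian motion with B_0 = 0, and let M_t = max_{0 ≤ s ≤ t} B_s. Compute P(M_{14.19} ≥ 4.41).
P(M_{14.19} ≥ 4.41) = 2·P(B_{14.19} ≥ 4.41) = 2(1 − Φ(4.41/√14.19)) ≈ 0.2417

By the reflection principle for Brownian motion, P(M_t ≥ a) = 2 · P(B_t ≥ a) for a ≥ 0. Since B_t ~ N(0, t), P(B_t ≥ 4.41) = 1 − Φ(4.41/√t) = 1 − Φ(4.41/√14.19) = 1 − Φ(1.1707). So
  P(M_{14.19} ≥ 4.41) = 2(1 − Φ(1.1707)) ≈ 0.2417.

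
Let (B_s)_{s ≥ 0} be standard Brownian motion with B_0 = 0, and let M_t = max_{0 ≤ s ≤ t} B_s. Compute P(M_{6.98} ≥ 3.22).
P(M_{6.98} ≥ 3.22) = 2·P(B_{6.98} ≥ 3.22) = 2(1 − Φ(3.22/√6.98)) ≈ 0.2229

By the reflection principle for Brownian motion, P(M_t ≥ a) = 2 · P(B_t ≥ a) for a ≥ 0. Since B_t ~ N(0, t), P(B_t ≥ 3.22) = 1 − Φ(3.22/√t) = 1 − Φ(3.22/√6.98) = 1 − Φ(1.2188). So
  P(M_{6.98} ≥ 3.22) = 2(1 − Φ(1.2188)) ≈ 0.2229.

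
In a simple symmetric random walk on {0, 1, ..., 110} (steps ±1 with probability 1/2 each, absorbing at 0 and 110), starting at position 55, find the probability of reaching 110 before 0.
P(hit 110 before 0) = 55/110 = 1/2

Let u_k = P(hit 110 before 0 | start at k). Then u_0 = 0, u_110 = 1, and u_k = u_{k-1}/2 + u_{k+1}/2 for 1 ≤ k ≤ 109. This harmonic recurrence is solved by u_k = k/110, giving u_55 = 55/110 = 1/2.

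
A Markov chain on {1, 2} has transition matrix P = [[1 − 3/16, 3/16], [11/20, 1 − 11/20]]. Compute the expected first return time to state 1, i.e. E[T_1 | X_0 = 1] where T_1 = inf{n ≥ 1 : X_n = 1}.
E[T_1 | X_0 = 1] = 1/π_1 = 59/44

For an irreducible recurrent Markov chain with stationary distribution π, E[T_i | X_0 = i] = 1/π_i (Kac's formula). Here π_1 = (11/20)/(3/16 + 11/20) = (11/20)/(59/80) = 44/59, so E[T_1 | X_0 = 1] = 1/π_1 = (3/16 + 11/20)/(11/20) = (59/80)/(11/20) = 59/44.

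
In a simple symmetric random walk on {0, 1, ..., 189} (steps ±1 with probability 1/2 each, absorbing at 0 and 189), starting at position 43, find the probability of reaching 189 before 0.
P(hit 189 before 0) = 43/189

Let u_k = P(hit 189 before 0 | start at k). Then u_0 = 0, u_189 = 1, and u_k = u_{k-1}/2 + u_{k+1}/2 for 1 ≤ k ≤ 188. This harmonic recurrence is solved by u_k = k/189, giving u_43 = 43/189.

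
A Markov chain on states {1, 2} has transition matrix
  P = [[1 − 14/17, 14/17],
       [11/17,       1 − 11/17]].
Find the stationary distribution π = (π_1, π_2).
π_1 = 11/25, π_2 = 14/25

Solve πP = π with π_1 + π_2 = 1. From πP = π: π_1 · (1 − 14/17) + π_2 · 11/17 = π_1 ⇒ π_2 · 11/17 = π_1 · 14/17 ⇒ π_2/π_1 = (14/17)/(11/17) = 14/11. Together with π_1 + π_2 = 1:
  π_1 = (11/17)/(14/17 + 11/17) = (11/17)/(25/17) = 11/25,
  π_2 = (14/17)/(14/17 + 11/17) = (14/17)/(25/17) = 14/25.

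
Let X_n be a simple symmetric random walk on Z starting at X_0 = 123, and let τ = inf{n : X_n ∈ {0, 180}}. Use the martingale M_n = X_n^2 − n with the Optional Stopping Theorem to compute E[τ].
E[τ] = 7011

M_n = X_n^2 − n is a martingale (since E[X_{n+1}^2 | F_n] = X_n^2 + 1). By OST (τ has finite mean in a bounded region), E[M_τ] = E[M_0] = X_0^2 − 0 = 123^2 = 15129. Also E[M_τ] = E[X_τ^2] − E[τ]. The walk exits at 0 or 180, with P(hit 180 first) = 123/180, so E[X_τ^2] = 180^2 · 123/180 + 0 = 22140. Thus E[τ] = E[X_τ^2] − E[M_τ] = 22140 − 15129 = 7011 = 123(180 − 123) = 7011.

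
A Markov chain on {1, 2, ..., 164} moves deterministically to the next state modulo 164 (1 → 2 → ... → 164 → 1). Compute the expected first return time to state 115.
E[T_115 | X_0 = 115] = 164

The chain cycles deterministically, so starting at state 115 it returns in exactly 164 steps. Equivalently, the stationary distribution is uniform π_j = 1/164 for every state j, so by Kac's formula E[T_115] = 1/π_115 = 164.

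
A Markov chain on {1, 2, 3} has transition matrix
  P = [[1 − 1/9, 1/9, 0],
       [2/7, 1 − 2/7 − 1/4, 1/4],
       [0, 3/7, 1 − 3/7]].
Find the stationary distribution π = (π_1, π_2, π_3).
π = (216/349, 84/349, 49/349)

This is a birth-death chain on three states, which satisfies detailed balance: π_1 · P_{12} = π_2 · P_{21} and π_2 · P_{23} = π_3 · P_{32}.
From π_1 · 1/9 = π_2 · 2/7: π_2/π_1 = (1/9)/(2/7) = 7/18.
From π_2 · 1/4 = π_3 · 3/7: π_3/π_2 = (1/4)/(3/7) = 7/12.
Take π_1 proportional to 1; then unnormalized π = (1, 7/18, 49/216). Normalize by dividing by the sum 349/216:
  π = (216/349, 84/349, 49/349).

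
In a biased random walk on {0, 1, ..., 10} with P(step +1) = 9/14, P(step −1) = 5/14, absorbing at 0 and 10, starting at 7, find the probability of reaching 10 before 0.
P(hit 10 before 0) = (1 − (5/9)^7) / (1 − (5/9)^10) = 857457819/869254694

Let u_k denote P(reach 10 before 0 | start at k). Boundary: u_0 = 0, u_10 = 1. Recurrence: u_k = 9/14·u_{k+1} + 5/14·u_{k-1} for 1 ≤ k ≤ 9. Try u_k = A + B·r^k with r = q/p = (5/14)/(9/14) = 5/9. Substitution satisfies the recurrence; boundary conditions give:
  u_k = (1 − r^k) / (1 − r^N) = (1 − (5/9)^7) / (1 − (5/9)^10) = 857457819/869254694.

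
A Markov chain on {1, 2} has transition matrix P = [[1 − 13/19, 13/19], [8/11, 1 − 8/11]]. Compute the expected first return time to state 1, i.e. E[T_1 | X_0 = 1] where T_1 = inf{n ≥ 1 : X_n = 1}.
E[T_1 | X_0 = 1] = 1/π_1 = 295/152

For an irreducible recurrent Markov chain with stationary distribution π, E[T_i | X_0 = i] = 1/π_i (Kac's formula). Here π_1 = (8/11)/(13/19 + 8/11) = (8/11)/(295/209) = 152/295, so E[T_1 | X_0 = 1] = 1/π_1 = (13/19 + 8/11)/(8/11) = (295/209)/(8/11) = 295/152.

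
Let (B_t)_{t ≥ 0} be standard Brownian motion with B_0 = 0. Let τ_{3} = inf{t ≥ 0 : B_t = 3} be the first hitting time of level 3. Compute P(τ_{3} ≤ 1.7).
P(τ_{3} ≤ 1.7) = 2(1 − Φ(3/√1.7)) = 2(1 − Φ(2.3009)) ≈ 0.0214

By the reflection principle for standard BM, P(τ_b ≤ t) = 2 · P(B_t ≥ b). Since B_t ~ N(0, t), P(B_t ≥ 3) = 1 − Φ(3/√t) = 1 − Φ(3/√1.7) = 1 − Φ(2.3009) ≈ 0.01070. Doubling: P(τ_{3} ≤ 1.7) ≈ 2 · 0.01070 = 0.02140 ≈ 0.0214.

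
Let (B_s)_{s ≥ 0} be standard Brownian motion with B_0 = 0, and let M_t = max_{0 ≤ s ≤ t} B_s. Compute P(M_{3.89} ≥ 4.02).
P(M_{3.89} ≥ 4.02) = 2·P(B_{3.89} ≥ 4.02) = 2(1 − Φ(4.02/√3.89)) ≈ 0.0415

By the reflection principle for Brownian motion, P(M_t ≥ a) = 2 · P(B_t ≥ a) for a ≥ 0. Since B_t ~ N(0, t), P(B_t ≥ 4.02) = 1 − Φ(4.02/√t) = 1 − Φ(4.02/√3.89) = 1 − Φ(2.0382). So
  P(M_{3.89} ≥ 4.02) = 2(1 − Φ(2.0382)) ≈ 0.0415.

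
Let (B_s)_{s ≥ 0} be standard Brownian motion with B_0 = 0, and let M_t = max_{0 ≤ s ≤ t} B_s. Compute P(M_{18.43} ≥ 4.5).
P(M_{18.43} ≥ 4.5) = 2·P(B_{18.43} ≥ 4.5) = 2(1 − Φ(4.5/√18.43)) ≈ 0.2945

By the reflection principle for Brownian motion, P(M_t ≥ a) = 2 · P(B_t ≥ a) for a ≥ 0. Since B_t ~ N(0, t), P(B_t ≥ 4.5) = 1 − Φ(4.5/√t) = 1 − Φ(4.5/√18.43) = 1 − Φ(1.0482). So
  P(M_{18.43} ≥ 4.5) = 2(1 − Φ(1.0482)) ≈ 0.2945.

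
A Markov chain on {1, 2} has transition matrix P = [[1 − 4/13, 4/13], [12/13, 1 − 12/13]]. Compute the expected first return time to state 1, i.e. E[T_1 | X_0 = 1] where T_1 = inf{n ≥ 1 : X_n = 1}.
E[T_1 | X_0 = 1] = 1/π_1 = 4/3

For an irreducible recurrent Markov chain with stationary distribution π, E[T_i | X_0 = i] = 1/π_i (Kac's formula). Here π_1 = (12/13)/(4/13 + 12/13) = (12/13)/(16/13) = 3/4, so E[T_1 | X_0 = 1] = 1/π_1 = (4/13 + 12/13)/(12/13) = (16/13)/(12/13) = 4/3.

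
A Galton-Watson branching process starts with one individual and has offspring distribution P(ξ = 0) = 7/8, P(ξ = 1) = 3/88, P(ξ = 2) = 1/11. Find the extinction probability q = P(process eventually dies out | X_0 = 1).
q = 1

Mean offspring μ = 0·7/8 + 1·3/88 + 2·1/11 = 19/88 ≤ 1. For μ ≤ 1 with offspring not concentrated at 1, the Galton-Watson process goes extinct almost surely, so q = 1.
(Algebraic check: The pgf is f(s) = 7/8 + 3/88·s + 1/11·s². The extinction probability q is the smallest fixed point of f in [0, 1]. Setting s = f(s):
  1/11·s² + (3/88 − 1)·s + 7/8 = 0
  1/11·s² − (7/8 + 1/11)·s + 7/8 = 0
which factors as (s − 1)·(1/11·s − 7/8) = 0, giving roots s = 1 and s = (7/8)/(1/11) = 77/8. Since 77/8 ≥ 1, the smallest root in [0, 1] is s = 1.)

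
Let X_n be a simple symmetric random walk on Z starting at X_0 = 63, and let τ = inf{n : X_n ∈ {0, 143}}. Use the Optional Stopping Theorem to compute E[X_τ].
E[X_τ] = 63

X_n is a martingale and τ is a bounded-mean stopping time (indeed τ is finite a.s. with bounded expectation since the walk is in a bounded region). By the OST, E[X_τ] = E[X_0] = 63. Equivalently: E[X_τ] = 143 · P(hit 143 first) + 0 · P(hit 0 first) = 143 · (63/143) = 63.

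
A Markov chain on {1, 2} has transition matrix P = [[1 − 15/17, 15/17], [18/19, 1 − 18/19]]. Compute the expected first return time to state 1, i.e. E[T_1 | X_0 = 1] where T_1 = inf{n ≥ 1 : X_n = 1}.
E[T_1 | X_0 = 1] = 1/π_1 = 197/102

For an irreducible recurrent Markov chain with stationary distribution π, E[T_i | X_0 = i] = 1/π_i (Kac's formula). Here π_1 = (18/19)/(15/17 + 18/19) = (18/19)/(591/323) = 102/197, so E[T_1 | X_0 = 1] = 1/π_1 = (15/17 + 18/19)/(18/19) = (591/323)/(18/19) = 197/102.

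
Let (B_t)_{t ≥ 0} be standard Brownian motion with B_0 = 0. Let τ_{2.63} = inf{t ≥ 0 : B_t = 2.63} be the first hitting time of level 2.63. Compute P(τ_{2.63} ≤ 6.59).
P(τ_{2.63} ≤ 6.59) = 2(1 − Φ(2.63/√6.59)) = 2(1 − Φ(1.0245)) ≈ 0.3056

By the reflection principle for standard BM, P(τ_b ≤ t) = 2 · P(B_t ≥ b). Since B_t ~ N(0, t), P(B_t ≥ 2.63) = 1 − Φ(2.63/√t) = 1 − Φ(2.63/√6.59) = 1 − Φ(1.0245) ≈ 0.15280. Doubling: P(τ_{2.63} ≤ 6.59) ≈ 2 · 0.15280 = 0.30560 ≈ 0.3056.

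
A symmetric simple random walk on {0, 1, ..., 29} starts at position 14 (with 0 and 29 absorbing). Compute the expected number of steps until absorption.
E[τ | X_0 = 14] = 210

Let v_k = E[τ | X_0 = k]. Boundary: v_0 = v_29 = 0. Recurrence: v_k = 1 + (v_{k-1} + v_{k+1})/2 for 1 ≤ k ≤ 28. The particular solution to v_k − (v_{k-1} + v_{k+1})/2 = 1 is v_k = −k^2. Adding homogeneous solution A + B k and matching boundaries gives v_k = k (29 − k). Substituting k = 14: v_14 = 14 · 15 = 210.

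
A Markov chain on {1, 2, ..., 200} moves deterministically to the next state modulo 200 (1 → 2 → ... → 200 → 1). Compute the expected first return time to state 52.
E[T_52 | X_0 = 52] = 200

The chain cycles deterministically, so starting at state 52 it returns in exactly 200 steps. Equivalently, the stationary distribution is uniform π_j = 1/200 for every state j, so by Kac's formula E[T_52] = 1/π_52 = 200.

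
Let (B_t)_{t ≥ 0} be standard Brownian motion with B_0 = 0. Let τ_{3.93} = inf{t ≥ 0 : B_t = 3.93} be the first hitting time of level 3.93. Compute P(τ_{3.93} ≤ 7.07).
P(τ_{3.93} ≤ 7.07) = 2(1 − Φ(3.93/√7.07)) = 2(1 − Φ(1.4780)) ≈ 0.1394

By the reflection principle for standard BM, P(τ_b ≤ t) = 2 · P(B_t ≥ b). Since B_t ~ N(0, t), P(B_t ≥ 3.93) = 1 − Φ(3.93/√t) = 1 − Φ(3.93/√7.07) = 1 − Φ(1.4780) ≈ 0.06970. Doubling: P(τ_{3.93} ≤ 7.07) ≈ 2 · 0.06970 = 0.13940 ≈ 0.1394.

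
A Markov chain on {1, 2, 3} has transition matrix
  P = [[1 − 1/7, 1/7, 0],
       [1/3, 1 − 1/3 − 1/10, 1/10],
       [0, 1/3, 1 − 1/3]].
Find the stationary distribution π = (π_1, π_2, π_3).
π = (70/109, 30/109, 9/109)

This is a birth-death chain on three states, which satisfies detailed balance: π_1 · P_{12} = π_2 · P_{21} and π_2 · P_{23} = π_3 · P_{32}.
From π_1 · 1/7 = π_2 · 1/3: π_2/π_1 = (1/7)/(1/3) = 3/7.
From π_2 · 1/10 = π_3 · 1/3: π_3/π_2 = (1/10)/(1/3) = 3/10.
Take π_1 proportional to 1; then unnormalized π = (1, 3/7, 9/70). Normalize by dividing by the sum 109/70:
  π = (70/109, 30/109, 9/109).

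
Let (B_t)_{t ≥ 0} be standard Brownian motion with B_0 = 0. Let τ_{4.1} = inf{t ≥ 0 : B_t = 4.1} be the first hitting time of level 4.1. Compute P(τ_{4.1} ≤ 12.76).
P(τ_{4.1} ≤ 12.76) = 2(1 − Φ(4.1/√12.76)) = 2(1 − Φ(1.1478)) ≈ 0.2511

By the reflection principle for standard BM, P(τ_b ≤ t) = 2 · P(B_t ≥ b). Since B_t ~ N(0, t), P(B_t ≥ 4.1) = 1 − Φ(4.1/√t) = 1 − Φ(4.1/√12.76) = 1 − Φ(1.1478) ≈ 0.12553. Doubling: P(τ_{4.1} ≤ 12.76) ≈ 2 · 0.12553 = 0.25106 ≈ 0.2511.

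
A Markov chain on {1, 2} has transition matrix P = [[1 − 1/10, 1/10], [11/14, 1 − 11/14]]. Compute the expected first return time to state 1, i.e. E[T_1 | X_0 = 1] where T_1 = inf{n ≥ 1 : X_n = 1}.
E[T_1 | X_0 = 1] = 1/π_1 = 62/55

For an irreducible recurrent Markov chain with stationary distribution π, E[T_i | X_0 = i] = 1/π_i (Kac's formula). Here π_1 = (11/14)/(1/10 + 11/14) = (11/14)/(31/35) = 55/62, so E[T_1 | X_0 = 1] = 1/π_1 = (1/10 + 11/14)/(11/14) = (31/35)/(11/14) = 62/55.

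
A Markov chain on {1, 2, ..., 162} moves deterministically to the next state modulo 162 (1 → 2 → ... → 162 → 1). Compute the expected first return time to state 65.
E[T_65 | X_0 = 65] = 162

The chain cycles deterministically, so starting at state 65 it returns in exactly 162 steps. Equivalently, the stationary distribution is uniform π_j = 1/162 for every state j, so by Kac's formula E[T_65] = 1/π_65 = 162.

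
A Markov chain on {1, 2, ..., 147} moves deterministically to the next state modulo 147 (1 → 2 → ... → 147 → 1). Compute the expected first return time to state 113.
E[T_113 | X_0 = 113] = 147

The chain cycles deterministically, so starting at state 113 it returns in exactly 147 steps. Equivalently, the stationary distribution is uniform π_j = 1/147 for every state j, so by Kac's formula E[T_113] = 1/π_113 = 147.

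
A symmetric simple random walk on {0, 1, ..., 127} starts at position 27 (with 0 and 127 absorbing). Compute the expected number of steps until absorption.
E[τ | X_0 = 27] = 2700

Let v_k = E[τ | X_0 = k]. Boundary: v_0 = v_127 = 0. Recurrence: v_k = 1 + (v_{k-1} + v_{k+1})/2 for 1 ≤ k ≤ 126. The particular solution to v_k − (v_{k-1} + v_{k+1})/2 = 1 is v_k = −k^2. Adding homogeneous solution A + B k and matching boundaries gives v_k = k (127 − k). Substituting k = 27: v_27 = 27 · 100 = 2700.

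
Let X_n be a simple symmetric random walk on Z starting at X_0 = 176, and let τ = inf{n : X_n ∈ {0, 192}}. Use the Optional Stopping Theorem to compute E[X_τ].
E[X_τ] = 176

X_n is a martingale and τ is a bounded-mean stopping time (indeed τ is finite a.s. with bounded expectation since the walk is in a bounded region). By the OST, E[X_τ] = E[X_0] = 176. Equivalently: E[X_τ] = 192 · P(hit 192 first) + 0 · P(hit 0 first) = 192 · (176/192) = 176.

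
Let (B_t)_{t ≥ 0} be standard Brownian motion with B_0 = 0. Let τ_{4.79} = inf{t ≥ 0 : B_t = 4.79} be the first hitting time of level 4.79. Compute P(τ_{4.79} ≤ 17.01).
P(τ_{4.79} ≤ 17.01) = 2(1 − Φ(4.79/√17.01)) = 2(1 − Φ(1.1614)) ≈ 0.2455

By the reflection principle for standard BM, P(τ_b ≤ t) = 2 · P(B_t ≥ b). Since B_t ~ N(0, t), P(B_t ≥ 4.79) = 1 − Φ(4.79/√t) = 1 − Φ(4.79/√17.01) = 1 − Φ(1.1614) ≈ 0.12274. Doubling: P(τ_{4.79} ≤ 17.01) ≈ 2 · 0.12274 = 0.24548 ≈ 0.2455.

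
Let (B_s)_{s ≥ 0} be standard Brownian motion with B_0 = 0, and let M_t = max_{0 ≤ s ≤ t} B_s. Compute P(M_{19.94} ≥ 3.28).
P(M_{19.94} ≥ 3.28) = 2·P(B_{19.94} ≥ 3.28) = 2(1 − Φ(3.28/√19.94)) ≈ 0.4626

By the reflection principle for Brownian motion, P(M_t ≥ a) = 2 · P(B_t ≥ a) for a ≥ 0. Since B_t ~ N(0, t), P(B_t ≥ 3.28) = 1 − Φ(3.28/√t) = 1 − Φ(3.28/√19.94) = 1 − Φ(0.7345). So
  P(M_{19.94} ≥ 3.28) = 2(1 − Φ(0.7345)) ≈ 0.4626.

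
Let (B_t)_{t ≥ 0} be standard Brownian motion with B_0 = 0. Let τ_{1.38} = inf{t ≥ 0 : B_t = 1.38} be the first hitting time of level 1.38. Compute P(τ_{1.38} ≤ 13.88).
P(τ_{1.38} ≤ 13.88) = 2(1 − Φ(1.38/√13.88)) = 2(1 − Φ(0.3704)) ≈ 0.7111

By the reflection principle for standard BM, P(τ_b ≤ t) = 2 · P(B_t ≥ b). Since B_t ~ N(0, t), P(B_t ≥ 1.38) = 1 − Φ(1.38/√t) = 1 − Φ(1.38/√13.88) = 1 − Φ(0.3704) ≈ 0.35554. Doubling: P(τ_{1.38} ≤ 13.88) ≈ 2 · 0.35554 = 0.71108 ≈ 0.7111.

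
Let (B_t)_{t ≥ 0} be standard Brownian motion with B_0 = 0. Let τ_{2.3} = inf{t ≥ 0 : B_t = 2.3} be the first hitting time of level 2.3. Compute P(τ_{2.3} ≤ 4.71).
P(τ_{2.3} ≤ 4.71) = 2(1 − Φ(2.3/√4.71)) = 2(1 − Φ(1.0598)) ≈ 0.2892

By the reflection principle for standard BM, P(τ_b ≤ t) = 2 · P(B_t ≥ b). Since B_t ~ N(0, t), P(B_t ≥ 2.3) = 1 − Φ(2.3/√t) = 1 − Φ(2.3/√4.71) = 1 − Φ(1.0598) ≈ 0.14462. Doubling: P(τ_{2.3} ≤ 4.71) ≈ 2 · 0.14462 = 0.28924 ≈ 0.2892.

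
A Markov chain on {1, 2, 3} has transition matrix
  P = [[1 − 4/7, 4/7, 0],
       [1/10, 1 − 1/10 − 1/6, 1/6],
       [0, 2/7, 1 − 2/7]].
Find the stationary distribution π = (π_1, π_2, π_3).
π = (21/211, 120/211, 70/211)

This is a birth-death chain on three states, which satisfies detailed balance: π_1 · P_{12} = π_2 · P_{21} and π_2 · P_{23} = π_3 · P_{32}.
From π_1 · 4/7 = π_2 · 1/10: π_2/π_1 = (4/7)/(1/10) = 40/7.
From π_2 · 1/6 = π_3 · 2/7: π_3/π_2 = (1/6)/(2/7) = 7/12.
Take π_1 proportional to 1; then unnormalized π = (1, 40/7, 10/3). Normalize by dividing by the sum 211/21:
  π = (21/211, 120/211, 70/211).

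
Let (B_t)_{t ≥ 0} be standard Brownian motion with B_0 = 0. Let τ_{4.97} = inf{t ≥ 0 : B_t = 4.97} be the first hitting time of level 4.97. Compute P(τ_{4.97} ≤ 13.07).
P(τ_{4.97} ≤ 13.07) = 2(1 − Φ(4.97/√13.07)) = 2(1 − Φ(1.3747)) ≈ 0.1692

By the reflection principle for standard BM, P(τ_b ≤ t) = 2 · P(B_t ≥ b). Since B_t ~ N(0, t), P(B_t ≥ 4.97) = 1 − Φ(4.97/√t) = 1 − Φ(4.97/√13.07) = 1 − Φ(1.3747) ≈ 0.08461. Doubling: P(τ_{4.97} ≤ 13.07) ≈ 2 · 0.08461 = 0.16922 ≈ 0.1692.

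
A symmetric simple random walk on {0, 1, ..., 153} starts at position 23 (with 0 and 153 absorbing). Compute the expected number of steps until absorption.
E[τ | X_0 = 23] = 2990

Let v_k = E[τ | X_0 = k]. Boundary: v_0 = v_153 = 0. Recurrence: v_k = 1 + (v_{k-1} + v_{k+1})/2 for 1 ≤ k ≤ 152. The particular solution to v_k − (v_{k-1} + v_{k+1})/2 = 1 is v_k = −k^2. Adding homogeneous solution A + B k and matching boundaries gives v_k = k (153 − k). Substituting k = 23: v_23 = 23 · 130 = 2990.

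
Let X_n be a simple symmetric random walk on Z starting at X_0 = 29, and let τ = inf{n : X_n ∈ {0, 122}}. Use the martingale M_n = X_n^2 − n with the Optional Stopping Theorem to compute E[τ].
E[τ] = 2697

M_n = X_n^2 − n is a martingale (since E[X_{n+1}^2 | F_n] = X_n^2 + 1). By OST (τ has finite mean in a bounded region), E[M_τ] = E[M_0] = X_0^2 − 0 = 29^2 = 841. Also E[M_τ] = E[X_τ^2] − E[τ]. The walk exits at 0 or 122, with P(hit 122 first) = 29/122, so E[X_τ^2] = 122^2 · 29/122 + 0 = 3538. Thus E[τ] = E[X_τ^2] − E[M_τ] = 3538 − 841 = 2697 = 29(122 − 29) = 2697.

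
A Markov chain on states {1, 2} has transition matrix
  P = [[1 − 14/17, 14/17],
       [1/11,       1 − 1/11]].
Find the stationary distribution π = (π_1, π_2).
π_1 = 17/171, π_2 = 154/171

Solve πP = π with π_1 + π_2 = 1. From πP = π: π_1 · (1 − 14/17) + π_2 · 1/11 = π_1 ⇒ π_2 · 1/11 = π_1 · 14/17 ⇒ π_2/π_1 = (14/17)/(1/11) = 154/17. Together with π_1 + π_2 = 1:
  π_1 = (1/11)/(14/17 + 1/11) = (1/11)/(171/187) = 17/171,
  π_2 = (14/17)/(14/17 + 1/11) = (14/17)/(171/187) = 154/171.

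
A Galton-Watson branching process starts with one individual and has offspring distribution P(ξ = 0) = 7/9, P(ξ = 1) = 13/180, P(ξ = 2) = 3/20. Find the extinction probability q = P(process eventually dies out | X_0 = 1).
q = 1

Mean offspring μ = 0·7/9 + 1·13/180 + 2·3/20 = 67/180 ≤ 1. For μ ≤ 1 with offspring not concentrated at 1, the Galton-Watson process goes extinct almost surely, so q = 1.
(Algebraic check: The pgf is f(s) = 7/9 + 13/180·s + 3/20·s². The extinction probability q is the smallest fixed point of f in [0, 1]. Setting s = f(s):
  3/20·s² + (13/180 − 1)·s + 7/9 = 0
  3/20·s² − (7/9 + 3/20)·s + 7/9 = 0
which factors as (s − 1)·(3/20·s − 7/9) = 0, giving roots s = 1 and s = (7/9)/(3/20) = 140/27. Since 140/27 ≥ 1, the smallest root in [0, 1] is s = 1.)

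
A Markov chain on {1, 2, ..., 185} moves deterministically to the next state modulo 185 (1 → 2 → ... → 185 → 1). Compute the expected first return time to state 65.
E[T_65 | X_0 = 65] = 185

The chain cycles deterministically, so starting at state 65 it returns in exactly 185 steps. Equivalently, the stationary distribution is uniform π_j = 1/185 for every state j, so by Kac's formula E[T_65] = 1/π_65 = 185.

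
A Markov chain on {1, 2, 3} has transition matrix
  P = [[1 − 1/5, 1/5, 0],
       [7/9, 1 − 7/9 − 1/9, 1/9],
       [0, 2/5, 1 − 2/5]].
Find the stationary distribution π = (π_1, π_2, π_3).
π = (70/93, 6/31, 5/93)

This is a birth-death chain on three states, which satisfies detailed balance: π_1 · P_{12} = π_2 · P_{21} and π_2 · P_{23} = π_3 · P_{32}.
From π_1 · 1/5 = π_2 · 7/9: π_2/π_1 = (1/5)/(7/9) = 9/35.
From π_2 · 1/9 = π_3 · 2/5: π_3/π_2 = (1/9)/(2/5) = 5/18.
Take π_1 proportional to 1; then unnormalized π = (1, 9/35, 1/14). Normalize by dividing by the sum 93/70:
  π = (70/93, 6/31, 5/93).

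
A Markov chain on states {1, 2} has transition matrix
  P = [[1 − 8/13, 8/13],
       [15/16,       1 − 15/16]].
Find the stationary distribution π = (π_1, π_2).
π_1 = 195/323, π_2 = 128/323

Solve πP = π with π_1 + π_2 = 1. From πP = π: π_1 · (1 − 8/13) + π_2 · 15/16 = π_1 ⇒ π_2 · 15/16 = π_1 · 8/13 ⇒ π_2/π_1 = (8/13)/(15/16) = 128/195. Together with π_1 + π_2 = 1:
  π_1 = (15/16)/(8/13 + 15/16) = (15/16)/(323/208) = 195/323,
  π_2 = (8/13)/(8/13 + 15/16) = (8/13)/(323/208) = 128/323.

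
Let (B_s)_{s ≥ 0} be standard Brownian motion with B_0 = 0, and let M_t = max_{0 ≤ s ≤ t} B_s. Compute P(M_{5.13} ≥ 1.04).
P(M_{5.13} ≥ 1.04) = 2·P(B_{5.13} ≥ 1.04) = 2(1 − Φ(1.04/√5.13)) ≈ 0.6461

By the reflection principle for Brownian motion, P(M_t ≥ a) = 2 · P(B_t ≥ a) for a ≥ 0. Since B_t ~ N(0, t), P(B_t ≥ 1.04) = 1 − Φ(1.04/√t) = 1 − Φ(1.04/√5.13) = 1 − Φ(0.4592). So
  P(M_{5.13} ≥ 1.04) = 2(1 − Φ(0.4592)) ≈ 0.6461.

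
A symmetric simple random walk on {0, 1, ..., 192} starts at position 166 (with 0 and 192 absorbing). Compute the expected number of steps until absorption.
E[τ | X_0 = 166] = 4316

Let v_k = E[τ | X_0 = k]. Boundary: v_0 = v_192 = 0. Recurrence: v_k = 1 + (v_{k-1} + v_{k+1})/2 for 1 ≤ k ≤ 191. The particular solution to v_k − (v_{k-1} + v_{k+1})/2 = 1 is v_k = −k^2. Adding homogeneous solution A + B k and matching boundaries gives v_k = k (192 − k). Substituting k = 166: v_166 = 166 · 26 = 4316.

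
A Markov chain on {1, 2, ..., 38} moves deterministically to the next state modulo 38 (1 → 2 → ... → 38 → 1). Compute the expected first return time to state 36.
E[T_36 | X_0 = 36] = 38

The chain cycles deterministically, so starting at state 36 it returns in exactly 38 steps. Equivalently, the stationary distribution is uniform π_j = 1/38 for every state j, so by Kac's formula E[T_36] = 1/π_36 = 38.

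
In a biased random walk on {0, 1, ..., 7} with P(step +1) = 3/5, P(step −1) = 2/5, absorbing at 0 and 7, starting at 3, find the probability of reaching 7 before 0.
P(hit 7 before 0) = (1 − (2/3)^3) / (1 − (2/3)^7) = 1539/2059

Let u_k denote P(reach 7 before 0 | start at k). Boundary: u_0 = 0, u_7 = 1. Recurrence: u_k = 3/5·u_{k+1} + 2/5·u_{k-1} for 1 ≤ k ≤ 6. Try u_k = A + B·r^k with r = q/p = (2/5)/(3/5) = 2/3. Substitution satisfies the recurrence; boundary conditions give:
  u_k = (1 − r^k) / (1 − r^N) = (1 − (2/3)^3) / (1 − (2/3)^7) = 1539/2059.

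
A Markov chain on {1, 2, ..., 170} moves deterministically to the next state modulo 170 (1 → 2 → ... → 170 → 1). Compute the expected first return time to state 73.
E[T_73 | X_0 = 73] = 170

The chain cycles deterministically, so starting at state 73 it returns in exactly 170 steps. Equivalently, the stationary distribution is uniform π_j = 1/170 for every state j, so by Kac's formula E[T_73] = 1/π_73 = 170.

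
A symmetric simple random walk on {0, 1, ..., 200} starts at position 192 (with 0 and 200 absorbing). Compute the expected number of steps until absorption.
E[τ | X_0 = 192] = 1536

Let v_k = E[τ | X_0 = k]. Boundary: v_0 = v_200 = 0. Recurrence: v_k = 1 + (v_{k-1} + v_{k+1})/2 for 1 ≤ k ≤ 199. The particular solution to v_k − (v_{k-1} + v_{k+1})/2 = 1 is v_k = −k^2. Adding homogeneous solution A + B k and matching boundaries gives v_k = k (200 − k). Substituting k = 192: v_192 = 192 · 8 = 1536.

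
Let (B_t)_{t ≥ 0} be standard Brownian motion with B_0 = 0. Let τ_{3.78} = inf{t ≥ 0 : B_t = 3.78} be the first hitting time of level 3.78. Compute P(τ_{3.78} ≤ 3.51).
P(τ_{3.78} ≤ 3.51) = 2(1 − Φ(3.78/√3.51)) = 2(1 − Φ(2.0176)) ≈ 0.0436

By the reflection principle for standard BM, P(τ_b ≤ t) = 2 · P(B_t ≥ b). Since B_t ~ N(0, t), P(B_t ≥ 3.78) = 1 − Φ(3.78/√t) = 1 − Φ(3.78/√3.51) = 1 − Φ(2.0176) ≈ 0.02182. Doubling: P(τ_{3.78} ≤ 3.51) ≈ 2 · 0.02182 = 0.04364 ≈ 0.0436.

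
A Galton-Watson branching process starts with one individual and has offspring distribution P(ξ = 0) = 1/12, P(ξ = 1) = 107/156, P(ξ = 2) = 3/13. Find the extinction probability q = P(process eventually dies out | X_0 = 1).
q = 13/36

The pgf is f(s) = 1/12 + 107/156·s + 3/13·s². The extinction probability q is the smallest fixed point of f in [0, 1]. Setting s = f(s):
  3/13·s² + (107/156 − 1)·s + 1/12 = 0
  3/13·s² − (1/12 + 3/13)·s + 1/12 = 0
which factors as (s − 1)·(3/13·s − 1/12) = 0, giving roots s = 1 and s = (1/12)/(3/13) = 13/36.
Mean offspring μ = 107/156 + 2·3/13 = 179/156 > 1 (supercritical), so q < 1. The extinction probability is the smaller root: q = (1/12)/(3/13) = 13/36.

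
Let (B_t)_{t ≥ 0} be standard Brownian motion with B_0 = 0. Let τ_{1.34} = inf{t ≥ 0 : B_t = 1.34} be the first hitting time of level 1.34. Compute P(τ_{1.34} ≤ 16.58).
P(τ_{1.34} ≤ 16.58) = 2(1 − Φ(1.34/√16.58)) = 2(1 − Φ(0.3291)) ≈ 0.7421

By the reflection principle for standard BM, P(τ_b ≤ t) = 2 · P(B_t ≥ b). Since B_t ~ N(0, t), P(B_t ≥ 1.34) = 1 − Φ(1.34/√t) = 1 − Φ(1.34/√16.58) = 1 − Φ(0.3291) ≈ 0.37104. Doubling: P(τ_{1.34} ≤ 16.58) ≈ 2 · 0.37104 = 0.74208 ≈ 0.7421.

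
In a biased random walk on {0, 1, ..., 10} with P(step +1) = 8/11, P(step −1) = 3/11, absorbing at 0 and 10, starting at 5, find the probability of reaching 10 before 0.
P(hit 10 before 0) = (1 − (3/8)^5) / (1 − (3/8)^10) = 32768/33011

Let u_k denote P(reach 10 before 0 | start at k). Boundary: u_0 = 0, u_10 = 1. Recurrence: u_k = 8/11·u_{k+1} + 3/11·u_{k-1} for 1 ≤ k ≤ 9. Try u_k = A + B·r^k with r = q/p = (3/11)/(8/11) = 3/8. Substitution satisfies the recurrence; boundary conditions give:
  u_k = (1 − r^k) / (1 − r^N) = (1 − (3/8)^5) / (1 − (3/8)^10) = 32768/33011.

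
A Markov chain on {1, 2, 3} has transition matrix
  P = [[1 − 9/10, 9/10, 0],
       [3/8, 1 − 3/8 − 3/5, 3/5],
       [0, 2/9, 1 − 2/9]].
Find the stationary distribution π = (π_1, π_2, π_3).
π = (25/247, 60/247, 162/247)

This is a birth-death chain on three states, which satisfies detailed balance: π_1 · P_{12} = π_2 · P_{21} and π_2 · P_{23} = π_3 · P_{32}.
From π_1 · 9/10 = π_2 · 3/8: π_2/π_1 = (9/10)/(3/8) = 12/5.
From π_2 · 3/5 = π_3 · 2/9: π_3/π_2 = (3/5)/(2/9) = 27/10.
Take π_1 proportional to 1; then unnormalized π = (1, 12/5, 162/25). Normalize by dividing by the sum 247/25:
  π = (25/247, 60/247, 162/247).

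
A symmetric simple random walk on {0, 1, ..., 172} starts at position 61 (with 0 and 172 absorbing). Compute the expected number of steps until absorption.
E[τ | X_0 = 61] = 6771

Let v_k = E[τ | X_0 = k]. Boundary: v_0 = v_172 = 0. Recurrence: v_k = 1 + (v_{k-1} + v_{k+1})/2 for 1 ≤ k ≤ 171. The particular solution to v_k − (v_{k-1} + v_{k+1})/2 = 1 is v_k = −k^2. Adding homogeneous solution A + B k and matching boundaries gives v_k = k (172 − k). Substituting k = 61: v_61 = 61 · 111 = 6771.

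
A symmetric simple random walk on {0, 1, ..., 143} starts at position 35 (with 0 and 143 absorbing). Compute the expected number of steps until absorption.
E[τ | X_0 = 35] = 3780

Let v_k = E[τ | X_0 = k]. Boundary: v_0 = v_143 = 0. Recurrence: v_k = 1 + (v_{k-1} + v_{k+1})/2 for 1 ≤ k ≤ 142. The particular solution to v_k − (v_{k-1} + v_{k+1})/2 = 1 is v_k = −k^2. Adding homogeneous solution A + B k and matching boundaries gives v_k = k (143 − k). Substituting k = 35: v_35 = 35 · 108 = 3780.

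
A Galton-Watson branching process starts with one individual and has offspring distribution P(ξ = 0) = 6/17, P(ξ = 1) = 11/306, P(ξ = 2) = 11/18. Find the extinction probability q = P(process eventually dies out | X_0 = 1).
q = 108/187

The pgf is f(s) = 6/17 + 11/306·s + 11/18·s². The extinction probability q is the smallest fixed point of f in [0, 1]. Setting s = f(s):
  11/18·s² + (11/306 − 1)·s + 6/17 = 0
  11/18·s² − (6/17 + 11/18)·s + 6/17 = 0
which factors as (s − 1)·(11/18·s − 6/17) = 0, giving roots s = 1 and s = (6/17)/(11/18) = 108/187.
Mean offspring μ = 11/306 + 2·11/18 = 385/306 > 1 (supercritical), so q < 1. The extinction probability is the smaller root: q = (6/17)/(11/18) = 108/187.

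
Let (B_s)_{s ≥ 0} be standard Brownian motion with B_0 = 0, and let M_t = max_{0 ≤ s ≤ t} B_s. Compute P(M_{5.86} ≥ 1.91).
P(M_{5.86} ≥ 1.91) = 2·P(B_{5.86} ≥ 1.91) = 2(1 − Φ(1.91/√5.86)) ≈ 0.4301

By the reflection principle for Brownian motion, P(M_t ≥ a) = 2 · P(B_t ≥ a) for a ≥ 0. Since B_t ~ N(0, t), P(B_t ≥ 1.91) = 1 − Φ(1.91/√t) = 1 − Φ(1.91/√5.86) = 1 − Φ(0.7890). So
  P(M_{5.86} ≥ 1.91) = 2(1 − Φ(0.7890)) ≈ 0.4301.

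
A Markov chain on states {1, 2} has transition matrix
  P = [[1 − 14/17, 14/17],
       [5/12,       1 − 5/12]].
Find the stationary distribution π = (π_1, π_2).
π_1 = 85/253, π_2 = 168/253

Solve πP = π with π_1 + π_2 = 1. From πP = π: π_1 · (1 − 14/17) + π_2 · 5/12 = π_1 ⇒ π_2 · 5/12 = π_1 · 14/17 ⇒ π_2/π_1 = (14/17)/(5/12) = 168/85. Together with π_1 + π_2 = 1:
  π_1 = (5/12)/(14/17 + 5/12) = (5/12)/(253/204) = 85/253,
  π_2 = (14/17)/(14/17 + 5/12) = (14/17)/(253/204) = 168/253.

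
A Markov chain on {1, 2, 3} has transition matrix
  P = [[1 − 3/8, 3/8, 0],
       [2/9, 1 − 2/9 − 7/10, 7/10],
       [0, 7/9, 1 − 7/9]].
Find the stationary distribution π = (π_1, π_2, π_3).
π = (160/673, 270/673, 243/673)

This is a birth-death chain on three states, which satisfies detailed balance: π_1 · P_{12} = π_2 · P_{21} and π_2 · P_{23} = π_3 · P_{32}.
From π_1 · 3/8 = π_2 · 2/9: π_2/π_1 = (3/8)/(2/9) = 27/16.
From π_2 · 7/10 = π_3 · 7/9: π_3/π_2 = (7/10)/(7/9) = 9/10.
Take π_1 proportional to 1; then unnormalized π = (1, 27/16, 243/160). Normalize by dividing by the sum 673/160:
  π = (160/673, 270/673, 243/673).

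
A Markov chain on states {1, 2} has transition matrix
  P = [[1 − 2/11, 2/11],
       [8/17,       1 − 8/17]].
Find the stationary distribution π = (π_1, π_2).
π_1 = 44/61, π_2 = 17/61

Solve πP = π with π_1 + π_2 = 1. From πP = π: π_1 · (1 − 2/11) + π_2 · 8/17 = π_1 ⇒ π_2 · 8/17 = π_1 · 2/11 ⇒ π_2/π_1 = (2/11)/(8/17) = 17/44. Together with π_1 + π_2 = 1:
  π_1 = (8/17)/(2/11 + 8/17) = (8/17)/(122/187) = 44/61,
  π_2 = (2/11)/(2/11 + 8/17) = (2/11)/(122/187) = 17/61.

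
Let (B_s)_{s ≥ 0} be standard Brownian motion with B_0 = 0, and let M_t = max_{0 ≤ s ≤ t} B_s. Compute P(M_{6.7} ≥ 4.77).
P(M_{6.7} ≥ 4.77) = 2·P(B_{6.7} ≥ 4.77) = 2(1 − Φ(4.77/√6.7)) ≈ 0.0654

By the reflection principle for Brownian motion, P(M_t ≥ a) = 2 · P(B_t ≥ a) for a ≥ 0. Since B_t ~ N(0, t), P(B_t ≥ 4.77) = 1 − Φ(4.77/√t) = 1 − Φ(4.77/√6.7) = 1 − Φ(1.8428). So
  P(M_{6.7} ≥ 4.77) = 2(1 − Φ(1.8428)) ≈ 0.0654.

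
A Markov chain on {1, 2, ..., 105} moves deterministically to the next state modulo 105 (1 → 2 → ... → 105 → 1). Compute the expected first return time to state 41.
E[T_41 | X_0 = 41] = 105

The chain cycles deterministically, so starting at state 41 it returns in exactly 105 steps. Equivalently, the stationary distribution is uniform π_j = 1/105 for every state j, so by Kac's formula E[T_41] = 1/π_41 = 105.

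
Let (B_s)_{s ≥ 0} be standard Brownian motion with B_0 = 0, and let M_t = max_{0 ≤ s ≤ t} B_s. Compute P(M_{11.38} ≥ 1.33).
P(M_{11.38} ≥ 1.33) = 2·P(B_{11.38} ≥ 1.33) = 2(1 − Φ(1.33/√11.38)) ≈ 0.6934

By the reflection principle for Brownian motion, P(M_t ≥ a) = 2 · P(B_t ≥ a) for a ≥ 0. Since B_t ~ N(0, t), P(B_t ≥ 1.33) = 1 − Φ(1.33/√t) = 1 − Φ(1.33/√11.38) = 1 − Φ(0.3943). So
  P(M_{11.38} ≥ 1.33) = 2(1 − Φ(0.3943)) ≈ 0.6934.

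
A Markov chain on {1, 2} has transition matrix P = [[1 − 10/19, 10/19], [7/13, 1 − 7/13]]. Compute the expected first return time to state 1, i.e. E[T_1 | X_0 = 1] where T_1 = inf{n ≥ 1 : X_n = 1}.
E[T_1 | X_0 = 1] = 1/π_1 = 263/133

For an irreducible recurrent Markov chain with stationary distribution π, E[T_i | X_0 = i] = 1/π_i (Kac's formula). Here π_1 = (7/13)/(10/19 + 7/13) = (7/13)/(263/247) = 133/263, so E[T_1 | X_0 = 1] = 1/π_1 = (10/19 + 7/13)/(7/13) = (263/247)/(7/13) = 263/133.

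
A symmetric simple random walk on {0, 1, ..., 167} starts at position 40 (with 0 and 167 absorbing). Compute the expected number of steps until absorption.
E[τ | X_0 = 40] = 5080

Let v_k = E[τ | X_0 = k]. Boundary: v_0 = v_167 = 0. Recurrence: v_k = 1 + (v_{k-1} + v_{k+1})/2 for 1 ≤ k ≤ 166. The particular solution to v_k − (v_{k-1} + v_{k+1})/2 = 1 is v_k = −k^2. Adding homogeneous solution A + B k and matching boundaries gives v_k = k (167 − k). Substituting k = 40: v_40 = 40 · 127 = 5080.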